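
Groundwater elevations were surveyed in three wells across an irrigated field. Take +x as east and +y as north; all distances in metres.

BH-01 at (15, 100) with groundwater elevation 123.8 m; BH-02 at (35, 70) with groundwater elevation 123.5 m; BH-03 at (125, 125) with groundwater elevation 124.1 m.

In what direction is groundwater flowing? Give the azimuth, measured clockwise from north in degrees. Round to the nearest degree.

Taking BH-01 as reference: BH-02−BH-01 = (20, -30, -0.3); BH-03−BH-01 = (110, 25, +0.3).
Determinant of the coordinate differences = 20·25 − 110·(-30) = 3800.
∂h/∂x = [(-0.3)·25 − (+0.3)·(-30)] / 3800 = +0.0003947
∂h/∂y = [20·(+0.3) − 110·(-0.3)] / 3800 = +0.01026
Flow direction (−∇h) has components (-0.0003947 E, -0.01026 N).
Azimuth = atan2(E, N) = atan2(-0.0003947, -0.01026) = 182.2° ≈ 182°.

182°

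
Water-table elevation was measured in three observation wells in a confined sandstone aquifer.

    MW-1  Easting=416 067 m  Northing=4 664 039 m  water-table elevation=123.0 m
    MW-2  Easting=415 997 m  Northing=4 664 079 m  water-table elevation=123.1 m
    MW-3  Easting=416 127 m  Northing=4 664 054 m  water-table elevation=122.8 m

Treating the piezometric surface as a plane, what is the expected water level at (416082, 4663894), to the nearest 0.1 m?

123.3 m

With h = a·x + b·y + c and MW-1 as origin, the differences give:
  (-70)·a + 40·b = +0.1
  60·a + 15·b = -0.2
Eliminate b (×15 and ×40, subtract): -3450·a = 9.50 → a = ∂h/∂x = -0.002754
Back-substitute: b = ∂h/∂y = -0.002319.
h(416082, 4663894) = 123.0 + (-0.002754)·(15) + (-0.002319)·(-145) = 123.0 -0.041 +0.336 = 123.295 m.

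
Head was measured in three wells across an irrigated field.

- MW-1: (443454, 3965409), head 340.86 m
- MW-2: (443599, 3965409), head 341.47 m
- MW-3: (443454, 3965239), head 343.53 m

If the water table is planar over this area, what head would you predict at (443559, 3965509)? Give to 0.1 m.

339.7 m

∂h/∂x = (341.47 − 340.86) / (443599 − 443454) = +0.004207
∂h/∂y = (343.53 − 340.86) / (3965239 − 3965409) = -0.01571
h(443559, 3965509) = 340.86 + (+0.004207)·(105) + (-0.01571)·(100) = 340.86 +0.442 -1.571 = 339.731 m.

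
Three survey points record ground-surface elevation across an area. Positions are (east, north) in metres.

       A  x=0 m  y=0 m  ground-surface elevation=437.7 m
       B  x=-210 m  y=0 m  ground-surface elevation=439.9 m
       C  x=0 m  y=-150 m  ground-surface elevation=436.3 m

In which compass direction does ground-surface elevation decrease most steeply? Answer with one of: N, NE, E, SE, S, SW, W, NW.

SE

∂z/∂x = (439.9 − 437.7) / (-210 − 0) = -0.01048
∂z/∂y = (436.3 − 437.7) / (-150 − 0) = +0.009333
Steepest decrease is along −∇f = (+0.01048 E, -0.009333 N) → southeast.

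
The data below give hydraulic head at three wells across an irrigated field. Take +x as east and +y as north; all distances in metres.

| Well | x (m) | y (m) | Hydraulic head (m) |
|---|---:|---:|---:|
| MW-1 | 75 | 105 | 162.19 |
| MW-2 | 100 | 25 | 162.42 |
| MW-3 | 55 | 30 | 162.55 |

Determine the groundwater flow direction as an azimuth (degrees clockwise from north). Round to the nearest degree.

Differences from MW-1: to MW-2 (Δx, Δy, Δh) = (25, -80, +0.23); to MW-3 = (-20, -75, +0.36).
Determinant of the coordinate differences = 25·(-75) − (-20)·(-80) = -3475.
∂h/∂x = [(+0.23)·(-75) − (+0.36)·(-80)] / -3475 = -0.003324
∂h/∂y = [25·(+0.36) − (-20)·(+0.23)] / -3475 = -0.003914
Flow direction (−∇h) has components (+0.003324 E, +0.003914 N).
Azimuth = atan2(E, N) = atan2(+0.003324, +0.003914) = 40.3° ≈ 040°.

040°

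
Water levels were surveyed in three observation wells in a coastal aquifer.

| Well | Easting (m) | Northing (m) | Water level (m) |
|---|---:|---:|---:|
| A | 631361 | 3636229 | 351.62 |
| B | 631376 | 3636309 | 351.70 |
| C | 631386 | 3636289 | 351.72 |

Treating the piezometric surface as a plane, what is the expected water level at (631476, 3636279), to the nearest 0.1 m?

With h = a·x + b·y + c and A as origin, the differences give:
  15·a + 80·b = +0.08
  25·a + 60·b = +0.10
Eliminate b (×60 and ×80, subtract): -1100·a = -3.200 → a = ∂h/∂x = +0.002909
Back-substitute: b = ∂h/∂y = +0.0004545.
h(631476, 3636279) = 351.62 + (+0.002909)·(115) + (+0.0004545)·(50) = 351.62 +0.335 +0.023 = 351.977 m.

352.0 m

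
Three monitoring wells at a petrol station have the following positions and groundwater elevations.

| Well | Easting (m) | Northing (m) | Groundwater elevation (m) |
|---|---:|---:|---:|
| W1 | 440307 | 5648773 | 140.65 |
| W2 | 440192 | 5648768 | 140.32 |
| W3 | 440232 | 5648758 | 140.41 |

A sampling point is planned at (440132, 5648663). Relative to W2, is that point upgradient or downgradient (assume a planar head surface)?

downgradient

Differences from W1: to W2 (Δx, Δy, Δh) = (-115, -5, -0.33); to W3 = (-75, -15, -0.24).
Determinant of the coordinate differences = (-115)·(-15) − (-75)·(-5) = 1350.
∂h/∂x = [(-0.33)·(-15) − (-0.24)·(-5)] / 1350 = +0.002778
∂h/∂y = [(-115)·(-0.24) − (-75)·(-0.33)] / 1350 = +0.002111
Head at (440132, 5648663) = 140.65 + (+0.002778)·(-175) + (+0.002111)·(-110) = 139.93 m.
That is lower than the 140.32 m at W2, so the point is downgradient.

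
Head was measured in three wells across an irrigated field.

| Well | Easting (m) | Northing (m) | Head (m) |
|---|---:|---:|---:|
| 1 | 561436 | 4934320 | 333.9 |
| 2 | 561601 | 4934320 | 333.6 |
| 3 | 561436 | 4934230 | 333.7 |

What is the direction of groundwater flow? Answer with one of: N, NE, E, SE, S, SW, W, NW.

∂h/∂x = (333.6 − 333.9) / (561601 − 561436) = -0.001818
∂h/∂y = (333.7 − 333.9) / (4934230 − 4934320) = +0.002222
Flow = −∇h = (+0.001818 east, -0.002222 north), which points southeast.

SE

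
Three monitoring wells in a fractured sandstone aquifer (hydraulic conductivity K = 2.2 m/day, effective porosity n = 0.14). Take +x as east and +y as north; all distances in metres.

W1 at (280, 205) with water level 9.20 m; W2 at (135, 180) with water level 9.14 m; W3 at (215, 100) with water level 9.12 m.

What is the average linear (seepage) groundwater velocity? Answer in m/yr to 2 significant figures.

3.7 m/yr

With h = a·x + b·y + c and W1 as origin, the differences give:
  (-145)·a + (-25)·b = -0.06
  (-65)·a + (-105)·b = -0.08
Eliminate b (×(-105) and ×(-25), subtract): 13600·a = 4.300 → a = ∂h/∂x = +0.0003162
Back-substitute: b = ∂h/∂y = +0.0005662.
|∇h| = √(0.0003162² + 0.0005662²) = 0.0006485
Seepage velocity v = K·i/n = 2.2 × 0.0006485 / 0.14 = 0.01019 m/day = 3.722 m/yr.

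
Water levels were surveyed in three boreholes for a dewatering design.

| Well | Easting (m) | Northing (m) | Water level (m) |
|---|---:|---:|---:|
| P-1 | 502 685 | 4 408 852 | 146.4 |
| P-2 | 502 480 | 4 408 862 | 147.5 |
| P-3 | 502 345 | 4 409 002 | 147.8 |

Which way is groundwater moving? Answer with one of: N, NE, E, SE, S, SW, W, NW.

NE

Differences from P-1: to P-2 (Δx, Δy, Δh) = (-205, 10, +1.1); to P-3 = (-340, 150, +1.4).
Solve a·Δx + b·Δy = Δh: det = (-205)·150 − (-340)·10 = -27350.
∂h/∂x = [(+1.1)·150 − (+1.4)·10] / -27350 = -0.005521
∂h/∂y = [(-205)·(+1.4) − (-340)·(+1.1)] / -27350 = -0.003181
Flow = −∇h = (+0.005521 east, +0.003181 north), which points northeast.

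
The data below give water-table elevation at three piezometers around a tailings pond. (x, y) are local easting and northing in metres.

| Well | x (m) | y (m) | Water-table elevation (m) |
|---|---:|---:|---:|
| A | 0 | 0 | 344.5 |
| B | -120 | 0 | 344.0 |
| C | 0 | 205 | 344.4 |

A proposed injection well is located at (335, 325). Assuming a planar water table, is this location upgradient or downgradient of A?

∂h/∂x = (344.0 − 344.5) / (-120 − 0) = +0.004167
∂h/∂y = (344.4 − 344.5) / (205 − 0) = -0.0004878
Head at (335, 325) = 344.5 + (+0.004167)·(335) + (-0.0004878)·(325) = 345.74 m.
That is higher than the 344.5 m at A, so the point is upgradient.

upgradient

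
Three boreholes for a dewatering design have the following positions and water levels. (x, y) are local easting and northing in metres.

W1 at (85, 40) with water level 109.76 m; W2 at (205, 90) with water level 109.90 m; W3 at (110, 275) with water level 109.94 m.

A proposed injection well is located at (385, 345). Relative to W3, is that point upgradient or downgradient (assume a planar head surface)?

upgradient

Differences from W1: to W2 (Δx, Δy, Δh) = (120, 50, +0.14); to W3 = (25, 235, +0.18).
Solve a·Δx + b·Δy = Δh: det = 120·235 − 25·50 = 26950.
∂h/∂x = [(+0.14)·235 − (+0.18)·50] / 26950 = +0.0008868
∂h/∂y = [120·(+0.18) − 25·(+0.14)] / 26950 = +0.0006716
Head at (385, 345) = 109.76 + (+0.0008868)·(300) + (+0.0006716)·(305) = 110.23 m.
That is higher than the 109.94 m at W3, so the point is upgradient.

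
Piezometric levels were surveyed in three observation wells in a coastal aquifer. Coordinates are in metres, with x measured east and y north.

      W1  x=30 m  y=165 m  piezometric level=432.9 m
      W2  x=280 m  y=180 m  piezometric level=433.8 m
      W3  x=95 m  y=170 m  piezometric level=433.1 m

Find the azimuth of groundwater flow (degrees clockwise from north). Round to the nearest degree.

With h = a·x + b·y + c and W1 as origin, the differences give:
  250·a + 15·b = +0.9
  65·a + 5·b = +0.2
Eliminate b (×5 and ×15, subtract): 275·a = 1.50 → a = ∂h/∂x = +0.005455
Back-substitute: b = ∂h/∂y = -0.03091.
Flow direction (−∇h) has components (-0.005455 E, +0.03091 N).
Azimuth = atan2(E, N) = atan2(-0.005455, +0.03091) = 350.0° ≈ 350°.

350°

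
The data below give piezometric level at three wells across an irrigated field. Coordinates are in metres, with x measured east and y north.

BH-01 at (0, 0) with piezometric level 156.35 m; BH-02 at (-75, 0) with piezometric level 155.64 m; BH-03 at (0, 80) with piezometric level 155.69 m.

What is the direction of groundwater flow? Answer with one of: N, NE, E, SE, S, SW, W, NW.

NW

∂h/∂x = (155.64 − 156.35) / (-75 − 0) = +0.009467
∂h/∂y = (155.69 − 156.35) / (80 − 0) = -0.008250
Flow = −∇h = (-0.009467 east, +0.008250 north), which points northwest.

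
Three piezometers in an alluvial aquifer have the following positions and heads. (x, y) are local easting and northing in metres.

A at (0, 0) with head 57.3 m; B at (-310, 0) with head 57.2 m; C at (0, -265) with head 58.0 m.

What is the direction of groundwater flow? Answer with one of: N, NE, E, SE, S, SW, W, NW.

∂h/∂x = (57.2 − 57.3) / (-310 − 0) = +0.0003226
∂h/∂y = (58.0 − 57.3) / (-265 − 0) = -0.002642
Flow = −∇h = (-0.0003226 east, +0.002642 north), which points north.

N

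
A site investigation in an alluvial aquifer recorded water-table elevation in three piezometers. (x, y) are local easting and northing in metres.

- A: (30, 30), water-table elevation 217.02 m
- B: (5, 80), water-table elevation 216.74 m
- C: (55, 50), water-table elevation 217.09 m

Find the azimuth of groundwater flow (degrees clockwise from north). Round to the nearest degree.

Taking A as reference: B−A = (-25, 50, -0.28); C−A = (25, 20, +0.07).
Determinant of the coordinate differences = (-25)·20 − 25·50 = -1750.
∂h/∂x = [(-0.28)·20 − (+0.07)·50] / -1750 = +0.005200
∂h/∂y = [(-25)·(+0.07) − 25·(-0.28)] / -1750 = -0.003000
Flow direction (−∇h) has components (-0.005200 E, +0.003000 N).
Azimuth = atan2(E, N) = atan2(-0.005200, +0.003000) = 300.0° ≈ 300°.

300°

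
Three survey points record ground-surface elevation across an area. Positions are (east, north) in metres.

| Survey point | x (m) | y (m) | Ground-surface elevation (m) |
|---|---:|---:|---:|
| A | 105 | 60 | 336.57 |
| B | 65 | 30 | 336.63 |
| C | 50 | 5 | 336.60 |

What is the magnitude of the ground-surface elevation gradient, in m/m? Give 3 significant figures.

Differences from A: to B (Δx, Δy, Δh) = (-40, -30, +0.06); to C = (-55, -55, +0.03).
Solve a·Δx + b·Δy = Δz: det = (-40)·(-55) − (-55)·(-30) = 550.
∂z/∂x = [(+0.06)·(-55) − (+0.03)·(-30)] / 550 = -0.004364
∂z/∂y = [(-40)·(+0.03) − (-55)·(+0.06)] / 550 = +0.003818
|∇f| = √(-0.004364² + 0.003818²) = 0.005798 m/m

0.00580 m/m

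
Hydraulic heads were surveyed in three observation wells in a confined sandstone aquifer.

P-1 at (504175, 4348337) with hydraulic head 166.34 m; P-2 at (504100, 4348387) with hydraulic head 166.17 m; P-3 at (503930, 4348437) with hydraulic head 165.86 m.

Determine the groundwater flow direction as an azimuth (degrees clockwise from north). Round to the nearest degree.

309°

Differences from P-1: to P-2 (Δx, Δy, Δh) = (-75, 50, -0.17); to P-3 = (-245, 100, -0.48).
Determinant of the coordinate differences = (-75)·100 − (-245)·50 = 4750.
∂h/∂x = [(-0.17)·100 − (-0.48)·50] / 4750 = +0.001474
∂h/∂y = [(-75)·(-0.48) − (-245)·(-0.17)] / 4750 = -0.001189
Flow direction (−∇h) has components (-0.001474 E, +0.001189 N).
Azimuth = atan2(E, N) = atan2(-0.001474, +0.001189) = 308.9° ≈ 309°.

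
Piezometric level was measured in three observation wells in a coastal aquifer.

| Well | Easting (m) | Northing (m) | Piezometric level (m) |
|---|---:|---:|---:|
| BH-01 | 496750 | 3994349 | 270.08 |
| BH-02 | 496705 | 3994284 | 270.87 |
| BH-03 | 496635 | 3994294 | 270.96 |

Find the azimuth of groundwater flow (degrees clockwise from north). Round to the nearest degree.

With h = a·x + b·y + c and BH-01 as origin, the differences give:
  (-45)·a + (-65)·b = +0.79
  (-115)·a + (-55)·b = +0.88
Eliminate b (×(-55) and ×(-65), subtract): -5000·a = 13.750 → a = ∂h/∂x = -0.002750
Back-substitute: b = ∂h/∂y = -0.01025.
Flow direction (−∇h) has components (+0.002750 E, +0.01025 N).
Azimuth = atan2(E, N) = atan2(+0.002750, +0.01025) = 15.0° ≈ 015°.

015°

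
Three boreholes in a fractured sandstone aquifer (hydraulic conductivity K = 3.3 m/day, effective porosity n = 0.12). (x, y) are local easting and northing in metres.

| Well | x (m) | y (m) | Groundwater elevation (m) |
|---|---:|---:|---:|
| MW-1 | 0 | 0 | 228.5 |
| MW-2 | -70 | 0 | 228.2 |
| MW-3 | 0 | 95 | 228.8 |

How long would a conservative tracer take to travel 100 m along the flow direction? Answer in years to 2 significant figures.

∂h/∂x = (228.2 − 228.5) / (-70 − 0) = +0.004286
∂h/∂y = (228.8 − 228.5) / (95 − 0) = +0.003158
|∇h| = √(0.004286² + 0.003158²) = 0.005324
Seepage velocity v = K·i/n = 3.3 × 0.005324 / 0.12 = 0.1464 m/day.
t = 100 / 0.1464 = 683.1 days = 1.87 years.

1.9 years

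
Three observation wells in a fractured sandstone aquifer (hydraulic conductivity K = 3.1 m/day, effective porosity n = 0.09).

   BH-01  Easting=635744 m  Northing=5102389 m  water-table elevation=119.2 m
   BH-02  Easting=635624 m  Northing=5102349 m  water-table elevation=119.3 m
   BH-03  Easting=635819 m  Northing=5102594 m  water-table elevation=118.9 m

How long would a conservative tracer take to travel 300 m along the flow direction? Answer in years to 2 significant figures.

17 years

Taking BH-01 as reference: BH-02−BH-01 = (-120, -40, +0.1); BH-03−BH-01 = (75, 205, -0.3).
Determinant of the coordinate differences = (-120)·205 − 75·(-40) = -21600.
∂h/∂x = [(+0.1)·205 − (-0.3)·(-40)] / -21600 = -0.0003935
∂h/∂y = [(-120)·(-0.3) − 75·(+0.1)] / -21600 = -0.001319
|∇h| = √(-0.0003935² + -0.001319²) = 0.001376
Seepage velocity v = K·i/n = 3.1 × 0.001376 / 0.09 = 0.0474 m/day.
t = 300 / 0.0474 = 6329 days = 17.3 years.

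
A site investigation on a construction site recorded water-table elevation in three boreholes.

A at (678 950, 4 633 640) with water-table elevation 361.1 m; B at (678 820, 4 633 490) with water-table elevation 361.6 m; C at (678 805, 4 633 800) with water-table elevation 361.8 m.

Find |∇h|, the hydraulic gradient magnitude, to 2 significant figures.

0.0044

With h = a·x + b·y + c and A as origin, the differences give:
  (-130)·a + (-150)·b = +0.5
  (-145)·a + 160·b = +0.7
Eliminate b (×160 and ×(-150), subtract): -42550·a = 185.00 → a = ∂h/∂x = -0.004348
Back-substitute: b = ∂h/∂y = +0.0004348.
|∇h| = √(-0.004348² + 0.0004348²) = 0.00437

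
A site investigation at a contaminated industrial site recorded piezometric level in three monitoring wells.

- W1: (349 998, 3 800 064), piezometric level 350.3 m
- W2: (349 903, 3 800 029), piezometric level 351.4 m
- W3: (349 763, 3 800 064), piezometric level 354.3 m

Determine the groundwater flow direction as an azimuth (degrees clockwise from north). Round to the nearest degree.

131°

Taking W1 as reference: W2−W1 = (-95, -35, +1.1); W3−W1 = (-235, 0, +4.0).
Determinant of the coordinate differences = (-95)·0 − (-235)·(-35) = -8225.
∂h/∂x = [(+1.1)·0 − (+4.0)·(-35)] / -8225 = -0.01702
∂h/∂y = [(-95)·(+4.0) − (-235)·(+1.1)] / -8225 = +0.01477
Flow direction (−∇h) has components (+0.01702 E, -0.01477 N).
Azimuth = atan2(E, N) = atan2(+0.01702, -0.01477) = 131.0° ≈ 131°.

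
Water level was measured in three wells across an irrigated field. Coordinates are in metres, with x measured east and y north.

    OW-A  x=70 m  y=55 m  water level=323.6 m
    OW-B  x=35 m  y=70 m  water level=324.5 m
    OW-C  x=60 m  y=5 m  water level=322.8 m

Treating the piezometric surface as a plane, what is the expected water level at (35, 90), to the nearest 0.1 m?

324.9 m

Three-point gradient (reference OW-A): Δ to OW-B = (-35, 15, +0.9), Δ to OW-C = (-10, -50, -0.8).
∂h/∂x = -0.01737, ∂h/∂y = +0.01947 (det = 1900).
h(35, 90) = 323.6 + (-0.01737)·(-35) + (+0.01947)·(35) = 323.6 +0.608 +0.682 = 324.889 m.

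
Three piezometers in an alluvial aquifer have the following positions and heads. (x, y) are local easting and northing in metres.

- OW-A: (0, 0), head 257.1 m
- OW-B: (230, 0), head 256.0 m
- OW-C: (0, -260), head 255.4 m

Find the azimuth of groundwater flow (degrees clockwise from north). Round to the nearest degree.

∂h/∂x = (256.0 − 257.1) / (230 − 0) = -0.004783
∂h/∂y = (255.4 − 257.1) / (-260 − 0) = +0.006538
Flow direction (−∇h) has components (+0.004783 E, -0.006538 N).
Azimuth = atan2(E, N) = atan2(+0.004783, -0.006538) = 143.8° ≈ 144°.

144°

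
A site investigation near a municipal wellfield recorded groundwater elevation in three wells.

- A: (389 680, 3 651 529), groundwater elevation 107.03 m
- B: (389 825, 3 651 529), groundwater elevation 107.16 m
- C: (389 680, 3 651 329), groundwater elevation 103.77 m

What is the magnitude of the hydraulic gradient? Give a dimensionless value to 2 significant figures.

∂h/∂x = (107.16 − 107.03) / (389825 − 389680) = +0.0008966
∂h/∂y = (103.77 − 107.03) / (3651329 − 3651529) = +0.01630
|∇h| = √(0.0008966² + 0.01630²) = 0.01632

0.016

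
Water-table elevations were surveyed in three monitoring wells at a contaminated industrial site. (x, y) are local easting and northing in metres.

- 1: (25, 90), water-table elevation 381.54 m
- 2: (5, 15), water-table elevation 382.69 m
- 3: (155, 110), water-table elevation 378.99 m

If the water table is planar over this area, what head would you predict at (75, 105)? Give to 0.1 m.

With h = a·x + b·y + c and 1 as origin, the differences give:
  (-20)·a + (-75)·b = +1.15
  130·a + 20·b = -2.55
Eliminate b (×20 and ×(-75), subtract): 9350·a = -168.250 → a = ∂h/∂x = -0.01799
Back-substitute: b = ∂h/∂y = -0.01053.
h(75, 105) = 381.54 + (-0.01799)·(50) + (-0.01053)·(15) = 381.54 -0.900 -0.158 = 380.482 m.

380.5 m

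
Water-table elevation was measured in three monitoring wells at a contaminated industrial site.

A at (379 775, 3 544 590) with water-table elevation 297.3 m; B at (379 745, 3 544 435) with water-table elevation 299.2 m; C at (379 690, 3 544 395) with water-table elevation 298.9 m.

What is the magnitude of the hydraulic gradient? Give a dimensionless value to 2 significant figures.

0.023

Three-point gradient (reference A): Δ to B = (-30, -155, +1.9), Δ to C = (-85, -195, +1.6).
∂h/∂x = +0.01672, ∂h/∂y = -0.01549 (det = -7325).
|∇h| = √(0.01672² + -0.01549²) = 0.02279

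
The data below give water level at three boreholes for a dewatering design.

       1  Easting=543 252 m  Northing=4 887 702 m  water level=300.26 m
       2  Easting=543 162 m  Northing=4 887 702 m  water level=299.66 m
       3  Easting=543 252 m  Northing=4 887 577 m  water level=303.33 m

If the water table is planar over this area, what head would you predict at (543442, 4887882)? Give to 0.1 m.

297.1 m

∂h/∂x = (299.66 − 300.26) / (543162 − 543252) = +0.006667
∂h/∂y = (303.33 − 300.26) / (4887577 − 4887702) = -0.02456
h(543442, 4887882) = 300.26 + (+0.006667)·(190) + (-0.02456)·(180) = 300.26 +1.267 -4.421 = 297.106 m.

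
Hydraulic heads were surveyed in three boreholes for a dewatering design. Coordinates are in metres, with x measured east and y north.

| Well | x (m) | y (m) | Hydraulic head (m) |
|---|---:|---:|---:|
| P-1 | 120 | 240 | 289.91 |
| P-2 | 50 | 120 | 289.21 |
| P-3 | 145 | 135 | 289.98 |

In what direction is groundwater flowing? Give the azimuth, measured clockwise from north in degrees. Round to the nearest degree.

261°

With h = a·x + b·y + c and P-1 as origin, the differences give:
  (-70)·a + (-120)·b = -0.70
  25·a + (-105)·b = +0.07
Eliminate b (×(-105) and ×(-120), subtract): 10350·a = 81.900 → a = ∂h/∂x = +0.007913
Back-substitute: b = ∂h/∂y = +0.001217.
Flow direction (−∇h) has components (-0.007913 E, -0.001217 N).
Azimuth = atan2(E, N) = atan2(-0.007913, -0.001217) = 261.3° ≈ 261°.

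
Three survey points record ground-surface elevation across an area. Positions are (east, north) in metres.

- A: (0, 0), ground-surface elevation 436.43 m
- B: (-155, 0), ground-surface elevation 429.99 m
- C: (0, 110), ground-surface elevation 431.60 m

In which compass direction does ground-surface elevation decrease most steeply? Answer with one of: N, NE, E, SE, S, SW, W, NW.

NW

∂z/∂x = (429.99 − 436.43) / (-155 − 0) = +0.04155
∂z/∂y = (431.60 − 436.43) / (110 − 0) = -0.04391
Steepest decrease is along −∇f = (-0.04155 E, +0.04391 N) → northwest.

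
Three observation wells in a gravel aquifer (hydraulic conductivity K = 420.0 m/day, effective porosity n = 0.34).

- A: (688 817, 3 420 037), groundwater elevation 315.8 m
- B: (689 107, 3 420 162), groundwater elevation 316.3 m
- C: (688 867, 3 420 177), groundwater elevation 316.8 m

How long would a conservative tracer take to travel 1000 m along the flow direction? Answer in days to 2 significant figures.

100 days

Differences from A: to B (Δx, Δy, Δh) = (290, 125, +0.5); to C = (50, 140, +1.0).
Solve a·Δx + b·Δy = Δh: det = 290·140 − 50·125 = 34350.
∂h/∂x = [(+0.5)·140 − (+1.0)·125] / 34350 = -0.001601
∂h/∂y = [290·(+1.0) − 50·(+0.5)] / 34350 = +0.007715
|∇h| = √(-0.001601² + 0.007715²) = 0.007879
Seepage velocity v = K·i/n = 420.0 × 0.007879 / 0.34 = 9.733 m/day.
t = 1000 / 9.733 = 102.7 days.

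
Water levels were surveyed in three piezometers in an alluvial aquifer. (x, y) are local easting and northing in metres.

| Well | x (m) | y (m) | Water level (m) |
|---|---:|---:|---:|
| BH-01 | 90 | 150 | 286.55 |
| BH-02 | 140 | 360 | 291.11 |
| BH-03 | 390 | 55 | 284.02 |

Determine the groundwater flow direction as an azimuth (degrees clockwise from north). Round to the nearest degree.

Differences from BH-01: to BH-02 (Δx, Δy, Δh) = (50, 210, +4.56); to BH-03 = (300, -95, -2.53).
Solve a·Δx + b·Δy = Δh: det = 50·(-95) − 300·210 = -67750.
∂h/∂x = [(+4.56)·(-95) − (-2.53)·210] / -67750 = -0.001448
∂h/∂y = [50·(-2.53) − 300·(+4.56)] / -67750 = +0.02206
Flow direction (−∇h) has components (+0.001448 E, -0.02206 N).
Azimuth = atan2(E, N) = atan2(+0.001448, -0.02206) = 176.2° ≈ 176°.

176°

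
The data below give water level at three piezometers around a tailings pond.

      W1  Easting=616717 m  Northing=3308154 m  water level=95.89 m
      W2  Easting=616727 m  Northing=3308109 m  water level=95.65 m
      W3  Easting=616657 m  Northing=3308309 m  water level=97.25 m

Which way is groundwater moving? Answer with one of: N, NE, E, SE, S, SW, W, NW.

With h = a·x + b·y + c and W1 as origin, the differences give:
  10·a + (-45)·b = -0.24
  (-60)·a + 155·b = +1.36
Eliminate b (×155 and ×(-45), subtract): -1150·a = 24.000 → a = ∂h/∂x = -0.02087
Back-substitute: b = ∂h/∂y = +0.0006957.
Flow = −∇h = (+0.02087 east, -0.0006957 north), which points east.

E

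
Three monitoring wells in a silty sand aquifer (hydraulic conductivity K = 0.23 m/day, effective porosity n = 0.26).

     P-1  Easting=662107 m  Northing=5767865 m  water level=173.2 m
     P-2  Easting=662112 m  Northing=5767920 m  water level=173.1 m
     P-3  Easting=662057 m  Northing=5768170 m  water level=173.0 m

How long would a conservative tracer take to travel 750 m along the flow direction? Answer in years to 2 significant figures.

490 years

Three-point gradient (reference P-1): Δ to P-2 = (5, 55, -0.1), Δ to P-3 = (-50, 305, -0.2).
∂h/∂x = -0.004561, ∂h/∂y = -0.001404 (det = 4275).
|∇h| = √(-0.004561² + -0.001404²) = 0.004772
Seepage velocity v = K·i/n = 0.23 × 0.004772 / 0.26 = 0.004221 m/day.
t = 750 / 0.004221 = 1.777e+05 days = 487 years.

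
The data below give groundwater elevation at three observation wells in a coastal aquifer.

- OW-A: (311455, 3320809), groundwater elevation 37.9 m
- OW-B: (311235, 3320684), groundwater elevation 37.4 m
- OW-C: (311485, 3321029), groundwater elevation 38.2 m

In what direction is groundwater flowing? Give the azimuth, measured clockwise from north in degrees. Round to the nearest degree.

With h = a·x + b·y + c and OW-A as origin, the differences give:
  (-220)·a + (-125)·b = -0.5
  30·a + 220·b = +0.3
Eliminate b (×220 and ×(-125), subtract): -44650·a = -72.50 → a = ∂h/∂x = +0.001624
Back-substitute: b = ∂h/∂y = +0.001142.
Flow direction (−∇h) has components (-0.001624 E, -0.001142 N).
Azimuth = atan2(E, N) = atan2(-0.001624, -0.001142) = 234.9° ≈ 235°.

235°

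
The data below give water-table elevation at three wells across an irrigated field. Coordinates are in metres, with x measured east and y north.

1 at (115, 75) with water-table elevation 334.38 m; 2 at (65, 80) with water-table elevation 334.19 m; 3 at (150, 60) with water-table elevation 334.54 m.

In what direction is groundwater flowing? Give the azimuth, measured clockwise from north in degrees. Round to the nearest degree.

303°

Differences from 1: to 2 (Δx, Δy, Δh) = (-50, 5, -0.19); to 3 = (35, -15, +0.16).
Solve a·Δx + b·Δy = Δh: det = (-50)·(-15) − 35·5 = 575.
∂h/∂x = [(-0.19)·(-15) − (+0.16)·5] / 575 = +0.003565
∂h/∂y = [(-50)·(+0.16) − 35·(-0.19)] / 575 = -0.002348
Flow direction (−∇h) has components (-0.003565 E, +0.002348 N).
Azimuth = atan2(E, N) = atan2(-0.003565, +0.002348) = 303.4° ≈ 303°.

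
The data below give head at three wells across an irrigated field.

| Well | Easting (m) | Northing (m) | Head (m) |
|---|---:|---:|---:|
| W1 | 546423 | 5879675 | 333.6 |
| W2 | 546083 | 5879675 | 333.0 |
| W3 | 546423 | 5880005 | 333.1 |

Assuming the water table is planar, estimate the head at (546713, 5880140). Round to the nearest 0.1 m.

∂h/∂x = (333.0 − 333.6) / (546083 − 546423) = +0.001765
∂h/∂y = (333.1 − 333.6) / (5880005 − 5879675) = -0.001515
h(546713, 5880140) = 333.6 + (+0.001765)·(290) + (-0.001515)·(465) = 333.6 +0.512 -0.705 = 333.407 m.

333.4 m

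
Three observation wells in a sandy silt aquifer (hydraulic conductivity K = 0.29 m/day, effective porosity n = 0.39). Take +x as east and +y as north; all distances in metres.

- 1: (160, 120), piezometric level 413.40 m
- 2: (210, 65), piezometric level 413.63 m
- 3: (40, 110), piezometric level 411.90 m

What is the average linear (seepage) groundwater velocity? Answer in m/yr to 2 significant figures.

With h = a·x + b·y + c and 1 as origin, the differences give:
  50·a + (-55)·b = +0.23
  (-120)·a + (-10)·b = -1.50
Eliminate b (×(-10) and ×(-55), subtract): -7100·a = -84.800 → a = ∂h/∂x = +0.01194
Back-substitute: b = ∂h/∂y = +0.006676.
|∇h| = √(0.01194² + 0.006676²) = 0.01368
Seepage velocity v = K·i/n = 0.29 × 0.01368 / 0.39 = 0.01017 m/day = 3.715 m/yr.

3.7 m/yr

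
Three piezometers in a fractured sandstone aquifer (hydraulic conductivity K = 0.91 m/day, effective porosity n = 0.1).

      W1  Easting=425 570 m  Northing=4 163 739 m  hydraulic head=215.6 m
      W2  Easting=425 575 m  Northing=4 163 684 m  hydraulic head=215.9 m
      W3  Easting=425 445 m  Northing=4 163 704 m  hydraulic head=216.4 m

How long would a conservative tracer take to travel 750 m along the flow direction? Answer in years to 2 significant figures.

30 years

Taking W1 as reference: W2−W1 = (5, -55, +0.3); W3−W1 = (-125, -35, +0.8).
Solve a·Δx + b·Δy = Δh: det = 5·(-35) − (-125)·(-55) = -7050.
∂h/∂x = [(+0.3)·(-35) − (+0.8)·(-55)] / -7050 = -0.004752
∂h/∂y = [5·(+0.8) − (-125)·(+0.3)] / -7050 = -0.005887
|∇h| = √(-0.004752² + -0.005887²) = 0.007566
Seepage velocity v = K·i/n = 0.91 × 0.007566 / 0.1 = 0.06885 m/day.
t = 750 / 0.06885 = 1.089e+04 days = 29.8 years.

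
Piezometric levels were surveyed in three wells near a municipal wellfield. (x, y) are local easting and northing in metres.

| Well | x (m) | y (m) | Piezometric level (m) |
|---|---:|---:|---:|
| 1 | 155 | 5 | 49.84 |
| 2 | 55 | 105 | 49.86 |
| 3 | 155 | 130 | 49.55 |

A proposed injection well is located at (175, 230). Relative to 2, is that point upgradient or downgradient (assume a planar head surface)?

Three-point gradient (reference 1): Δ to 2 = (-100, 100, +0.02), Δ to 3 = (0, 125, -0.29).
∂h/∂x = -0.002520, ∂h/∂y = -0.002320 (det = -12500).
Head at (175, 230) = 49.84 + (-0.002520)·(20) + (-0.002320)·(225) = 49.27 m.
That is lower than the 49.86 m at 2, so the point is downgradient.

downgradient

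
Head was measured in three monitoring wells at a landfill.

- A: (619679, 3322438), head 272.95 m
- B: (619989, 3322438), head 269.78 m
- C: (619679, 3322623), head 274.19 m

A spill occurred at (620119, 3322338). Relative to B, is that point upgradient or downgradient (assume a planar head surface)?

∂h/∂x = (269.78 − 272.95) / (619989 − 619679) = -0.01023
∂h/∂y = (274.19 − 272.95) / (3322623 − 3322438) = +0.006703
Head at (620119, 3322338) = 272.95 + (-0.01023)·(440) + (+0.006703)·(-100) = 267.78 m.
That is lower than the 269.78 m at B, so the point is downgradient.

downgradient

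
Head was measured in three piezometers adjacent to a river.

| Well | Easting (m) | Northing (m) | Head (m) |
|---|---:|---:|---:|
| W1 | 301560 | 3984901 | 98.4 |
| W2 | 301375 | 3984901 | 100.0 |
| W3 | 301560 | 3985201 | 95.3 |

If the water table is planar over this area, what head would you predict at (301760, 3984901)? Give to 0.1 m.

∂h/∂x = (100.0 − 98.4) / (301375 − 301560) = -0.008649
∂h/∂y = (95.3 − 98.4) / (3985201 − 3984901) = -0.01033
h(301760, 3984901) = 98.4 + (-0.008649)·(200) + (-0.01033)·(0) = 98.4 -1.730 -0.000 = 96.670 m.

96.7 m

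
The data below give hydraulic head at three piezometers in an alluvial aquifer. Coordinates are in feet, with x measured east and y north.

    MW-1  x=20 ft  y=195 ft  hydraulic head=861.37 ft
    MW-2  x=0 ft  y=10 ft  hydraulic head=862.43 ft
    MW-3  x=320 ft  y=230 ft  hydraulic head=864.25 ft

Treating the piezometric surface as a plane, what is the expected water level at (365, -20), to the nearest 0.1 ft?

Three-point gradient (reference MW-1): Δ to MW-2 = (-20, -185, +1.06), Δ to MW-3 = (300, 35, +2.88).
∂h/∂x = +0.01040, ∂h/∂y = -0.006854 (det = 54800).
h(365, -20) = 861.37 + (+0.01040)·(345) + (-0.006854)·(-215) = 861.37 +3.588 +1.474 = 866.431 ft.

866.4 ft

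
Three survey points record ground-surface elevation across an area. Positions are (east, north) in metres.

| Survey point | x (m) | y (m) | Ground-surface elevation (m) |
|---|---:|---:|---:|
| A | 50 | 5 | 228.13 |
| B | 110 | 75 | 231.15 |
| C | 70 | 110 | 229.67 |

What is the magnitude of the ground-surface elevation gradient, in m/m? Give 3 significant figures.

Differences from A: to B (Δx, Δy, Δh) = (60, 70, +3.02); to C = (20, 105, +1.54).
Solve a·Δx + b·Δy = Δz: det = 60·105 − 20·70 = 4900.
∂z/∂x = [(+3.02)·105 − (+1.54)·70] / 4900 = +0.04271
∂z/∂y = [60·(+1.54) − 20·(+3.02)] / 4900 = +0.006531
|∇f| = √(0.04271² + 0.006531²) = 0.04321 m/m

0.0432 m/m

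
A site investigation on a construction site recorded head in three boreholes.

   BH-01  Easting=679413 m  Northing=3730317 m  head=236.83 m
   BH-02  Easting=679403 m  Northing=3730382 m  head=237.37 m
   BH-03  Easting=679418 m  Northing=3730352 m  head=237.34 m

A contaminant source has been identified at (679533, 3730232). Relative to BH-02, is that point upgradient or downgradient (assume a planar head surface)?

With h = a·x + b·y + c and BH-01 as origin, the differences give:
  (-10)·a + 65·b = +0.54
  5·a + 35·b = +0.51
Eliminate b (×35 and ×65, subtract): -675·a = -14.250 → a = ∂h/∂x = +0.02111
Back-substitute: b = ∂h/∂y = +0.01156.
Head at (679533, 3730232) = 236.83 + (+0.02111)·(120) + (+0.01156)·(-85) = 238.38 m.
That is higher than the 237.37 m at BH-02, so the point is upgradient.

upgradient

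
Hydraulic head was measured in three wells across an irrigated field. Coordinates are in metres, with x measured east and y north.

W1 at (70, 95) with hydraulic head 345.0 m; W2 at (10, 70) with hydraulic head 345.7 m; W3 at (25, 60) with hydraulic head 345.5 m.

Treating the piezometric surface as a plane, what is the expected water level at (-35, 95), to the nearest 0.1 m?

Differences from W1: to W2 (Δx, Δy, Δh) = (-60, -25, +0.7); to W3 = (-45, -35, +0.5).
Determinant of the coordinate differences = (-60)·(-35) − (-45)·(-25) = 975.
∂h/∂x = [(+0.7)·(-35) − (+0.5)·(-25)] / 975 = -0.01231
∂h/∂y = [(-60)·(+0.5) − (-45)·(+0.7)] / 975 = +0.001538
h(-35, 95) = 345.0 + (-0.01231)·(-105) + (+0.001538)·(0) = 345.0 +1.292 +0.000 = 346.292 m.

346.3 m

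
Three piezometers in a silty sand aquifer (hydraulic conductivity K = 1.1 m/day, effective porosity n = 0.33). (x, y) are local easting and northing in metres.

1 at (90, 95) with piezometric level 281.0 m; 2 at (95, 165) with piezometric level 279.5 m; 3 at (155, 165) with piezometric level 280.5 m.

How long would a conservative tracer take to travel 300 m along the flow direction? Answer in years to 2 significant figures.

8.8 years

Taking 1 as reference: 2−1 = (5, 70, -1.5); 3−1 = (65, 70, -0.5).
Solve a·Δx + b·Δy = Δh: det = 5·70 − 65·70 = -4200.
∂h/∂x = [(-1.5)·70 − (-0.5)·70] / -4200 = +0.01667
∂h/∂y = [5·(-0.5) − 65·(-1.5)] / -4200 = -0.02262
|∇h| = √(0.01667² + -0.02262²) = 0.0281
Seepage velocity v = K·i/n = 1.1 × 0.0281 / 0.33 = 0.09367 m/day.
t = 300 / 0.09367 = 3203 days = 8.77 years.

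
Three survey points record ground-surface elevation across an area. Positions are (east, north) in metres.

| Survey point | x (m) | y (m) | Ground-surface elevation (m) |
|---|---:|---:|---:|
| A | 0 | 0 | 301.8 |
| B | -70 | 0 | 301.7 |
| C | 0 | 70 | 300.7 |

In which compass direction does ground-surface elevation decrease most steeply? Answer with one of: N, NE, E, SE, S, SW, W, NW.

N

∂z/∂x = (301.7 − 301.8) / (-70 − 0) = +0.001429
∂z/∂y = (300.7 − 301.8) / (70 − 0) = -0.01571
Steepest decrease is along −∇f = (-0.001429 E, +0.01571 N) → north.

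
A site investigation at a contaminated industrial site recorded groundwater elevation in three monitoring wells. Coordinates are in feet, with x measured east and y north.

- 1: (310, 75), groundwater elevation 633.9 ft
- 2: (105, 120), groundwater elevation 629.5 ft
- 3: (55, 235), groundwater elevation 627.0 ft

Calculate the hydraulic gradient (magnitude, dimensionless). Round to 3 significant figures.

0.0230

Differences from 1: to 2 (Δx, Δy, Δh) = (-205, 45, -4.4); to 3 = (-255, 160, -6.9).
Solve a·Δx + b·Δy = Δh: det = (-205)·160 − (-255)·45 = -21325.
∂h/∂x = [(-4.4)·160 − (-6.9)·45] / -21325 = +0.01845
∂h/∂y = [(-205)·(-6.9) − (-255)·(-4.4)] / -21325 = -0.01372
|∇h| = √(0.01845² + -0.01372²) = 0.02299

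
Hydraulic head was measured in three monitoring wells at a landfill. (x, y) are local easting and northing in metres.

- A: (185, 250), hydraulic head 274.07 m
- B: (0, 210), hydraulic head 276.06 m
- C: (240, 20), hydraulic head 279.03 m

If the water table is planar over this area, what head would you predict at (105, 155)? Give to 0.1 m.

With h = a·x + b·y + c and A as origin, the differences give:
  (-185)·a + (-40)·b = +1.99
  55·a + (-230)·b = +4.96
Eliminate b (×(-230) and ×(-40), subtract): 44750·a = -259.300 → a = ∂h/∂x = -0.005794
Back-substitute: b = ∂h/∂y = -0.02295.
h(105, 155) = 274.07 + (-0.005794)·(-80) + (-0.02295)·(-95) = 274.07 +0.464 +2.180 = 276.714 m.

276.7 m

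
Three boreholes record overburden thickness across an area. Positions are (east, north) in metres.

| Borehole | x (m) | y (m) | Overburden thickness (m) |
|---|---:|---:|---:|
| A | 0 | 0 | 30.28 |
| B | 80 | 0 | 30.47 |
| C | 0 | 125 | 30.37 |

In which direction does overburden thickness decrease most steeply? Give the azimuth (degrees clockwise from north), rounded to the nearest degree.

∂d/∂x = (30.47 − 30.28) / (80 − 0) = +0.002375
∂d/∂y = (30.37 − 30.28) / (125 − 0) = +0.0007200
Steepest decrease is along −∇f: components (-0.002375 E, -0.0007200 N).
Azimuth = atan2(-0.002375, -0.0007200) = 253.1° ≈ 253°.

253°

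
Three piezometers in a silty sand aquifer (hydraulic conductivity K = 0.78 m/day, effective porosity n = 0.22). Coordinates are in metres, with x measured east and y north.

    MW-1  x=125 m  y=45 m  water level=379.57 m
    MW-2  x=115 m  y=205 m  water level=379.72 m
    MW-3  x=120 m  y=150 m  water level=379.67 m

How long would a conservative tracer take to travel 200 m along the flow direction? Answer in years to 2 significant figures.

Taking MW-1 as reference: MW-2−MW-1 = (-10, 160, +0.15); MW-3−MW-1 = (-5, 105, +0.10).
Solve a·Δx + b·Δy = Δh: det = (-10)·105 − (-5)·160 = -250.
∂h/∂x = [(+0.15)·105 − (+0.10)·160] / -250 = +0.001000
∂h/∂y = [(-10)·(+0.10) − (-5)·(+0.15)] / -250 = +0.001000
|∇h| = √(0.001000² + 0.001000²) = 0.001414
Seepage velocity v = K·i/n = 0.78 × 0.001414 / 0.22 = 0.005013 m/day.
t = 200 / 0.005013 = 3.99e+04 days = 109 years.

110 years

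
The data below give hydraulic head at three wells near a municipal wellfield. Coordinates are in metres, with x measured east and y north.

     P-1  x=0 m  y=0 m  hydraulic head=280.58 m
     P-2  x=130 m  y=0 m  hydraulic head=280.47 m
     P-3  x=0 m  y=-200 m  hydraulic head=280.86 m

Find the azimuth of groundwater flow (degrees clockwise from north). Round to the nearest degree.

∂h/∂x = (280.47 − 280.58) / (130 − 0) = -0.0008462
∂h/∂y = (280.86 − 280.58) / (-200 − 0) = -0.001400
Flow direction (−∇h) has components (+0.0008462 E, +0.001400 N).
Azimuth = atan2(E, N) = atan2(+0.0008462, +0.001400) = 31.1° ≈ 031°.

031°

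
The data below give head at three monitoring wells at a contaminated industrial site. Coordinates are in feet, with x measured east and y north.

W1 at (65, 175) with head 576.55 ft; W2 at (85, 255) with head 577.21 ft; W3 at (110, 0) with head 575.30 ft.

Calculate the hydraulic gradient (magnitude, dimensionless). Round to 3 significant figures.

0.00801

Differences from W1: to W2 (Δx, Δy, Δh) = (20, 80, +0.66); to W3 = (45, -175, -1.25).
Solve a·Δx + b·Δy = Δh: det = 20·(-175) − 45·80 = -7100.
∂h/∂x = [(+0.66)·(-175) − (-1.25)·80] / -7100 = +0.002183
∂h/∂y = [20·(-1.25) − 45·(+0.66)] / -7100 = +0.007704
|∇h| = √(0.002183² + 0.007704²) = 0.008007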